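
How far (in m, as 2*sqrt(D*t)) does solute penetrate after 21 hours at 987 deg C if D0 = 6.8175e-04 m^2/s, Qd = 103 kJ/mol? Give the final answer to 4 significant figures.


Step 1: D = D0 * exp(-Qd/(R*T))
T = 1260.15 K
D = 6.8175e-04 * exp(-103e3 / (8.314 * 1260.15)) = 3.66442e-08 m^2/s
Step 2: L = 2*sqrt(D*t)
t = 21 h = 75600 s
L = 2*sqrt(3.66442e-08 * 75600) = 0.1053 m


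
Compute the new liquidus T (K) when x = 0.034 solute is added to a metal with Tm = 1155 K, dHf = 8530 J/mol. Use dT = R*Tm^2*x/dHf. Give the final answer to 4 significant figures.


dT = R*Tm^2*x / dHf
dT = 8.314 * 1155^2 * 0.034 / 8530
dT = 44.2083 K
T_new = 1155 - 44.2083 = 1111 K


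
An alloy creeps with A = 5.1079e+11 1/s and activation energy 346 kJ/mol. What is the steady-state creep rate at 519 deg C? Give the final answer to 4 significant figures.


rate = A * exp(-Q / (R*T))
T = 519 + 273.15 = 792.15 K
rate = 5.1079e+11 * exp(-346e3 / (8.314 * 792.15))
rate = 7.799e-12 1/s


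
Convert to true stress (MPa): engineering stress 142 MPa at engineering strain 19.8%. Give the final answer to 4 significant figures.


sigma_true = sigma_eng * (1 + epsilon_eng)
sigma_true = 142 * (1 + 0.198)
sigma_true = 170.1 MPa


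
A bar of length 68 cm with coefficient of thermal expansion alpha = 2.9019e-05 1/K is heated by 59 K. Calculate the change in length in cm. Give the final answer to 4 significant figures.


dL = L0 * alpha * dT
dL = 68 * 2.9019e-05 * 59
dL = 0.1164 cm


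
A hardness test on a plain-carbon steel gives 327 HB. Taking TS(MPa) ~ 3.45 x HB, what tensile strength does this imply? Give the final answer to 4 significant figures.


TS (MPa) = 3.45 * HB
TS = 3.45 * 327
TS = 1128 MPa


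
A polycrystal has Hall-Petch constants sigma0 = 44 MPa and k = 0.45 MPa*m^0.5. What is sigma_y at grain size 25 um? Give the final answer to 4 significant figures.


sigma_y = sigma0 + k / sqrt(d)
d = 25 um = 2.5e-05 m
sigma_y = 44 + 0.45 / sqrt(2.5e-05)
sigma_y = 134 MPa


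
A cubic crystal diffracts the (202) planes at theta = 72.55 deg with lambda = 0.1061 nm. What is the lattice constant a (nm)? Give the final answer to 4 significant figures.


d = lambda / (2*sin(theta))
d = 0.1061 / (2*sin(72.55 deg))
d = 0.0556092 nm
a = d * sqrt(h^2+k^2+l^2) = 0.0556092 * sqrt(8)
a = 0.1573 nm


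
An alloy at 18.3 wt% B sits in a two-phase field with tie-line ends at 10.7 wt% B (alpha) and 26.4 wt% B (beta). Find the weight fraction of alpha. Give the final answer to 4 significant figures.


f_alpha = (C_beta - C0) / (C_beta - C_alpha)
f_alpha = (26.4 - 18.3) / (26.4 - 10.7)
f_alpha = 0.5159


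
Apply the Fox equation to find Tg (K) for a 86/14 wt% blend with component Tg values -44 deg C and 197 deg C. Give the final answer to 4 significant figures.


1/Tg = w1/Tg1 + w2/Tg2 (in Kelvin)
Tg1 = 229.15 K, Tg2 = 470.15 K
1/Tg = 0.86/229.15 + 0.14/470.15
Tg = 246.9 K


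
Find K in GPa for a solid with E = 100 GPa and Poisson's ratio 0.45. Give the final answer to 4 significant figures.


K = E / (3*(1-2*nu))
K = 100 / (3*(1-2*0.45))
K = 333.3 GPa


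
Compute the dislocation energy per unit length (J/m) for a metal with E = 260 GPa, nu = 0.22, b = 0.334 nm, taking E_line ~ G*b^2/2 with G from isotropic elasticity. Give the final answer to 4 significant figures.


Step 1: G = E / (2*(1+nu))
G = 260 / (2*(1+0.22)) = 106.557 GPa = 1.06557e+11 Pa
Step 2: E_line = G*b^2/2
b = 0.334 nm = 3.34e-10 m
E_line = 0.5 * 1.06557e+11 * (3.34e-10)^2 = 5.944e-09 J/m


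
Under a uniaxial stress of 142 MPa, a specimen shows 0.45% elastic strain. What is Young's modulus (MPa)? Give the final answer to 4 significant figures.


E = sigma / epsilon
epsilon = 0.45% = 4.5e-03
E = 142 / 4.5e-03
E = 31560 MPa


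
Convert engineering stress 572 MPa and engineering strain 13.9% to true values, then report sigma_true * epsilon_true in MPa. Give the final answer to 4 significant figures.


sigma_true = sigma_eng * (1 + epsilon_eng)
sigma_true = 572 * (1 + 0.139) = 651.508 MPa
epsilon_true = ln(1 + epsilon_eng)
epsilon_true = ln(1 + 0.139) = 0.130151
sigma_true * epsilon_true = 651.508 * 0.130151 = 84.79 MPa


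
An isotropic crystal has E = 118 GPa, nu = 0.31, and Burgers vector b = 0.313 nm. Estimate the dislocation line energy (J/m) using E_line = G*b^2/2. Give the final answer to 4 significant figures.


Step 1: G = E / (2*(1+nu))
G = 118 / (2*(1+0.31)) = 45.0382 GPa = 4.50382e+10 Pa
Step 2: E_line = G*b^2/2
b = 0.313 nm = 3.13e-10 m
E_line = 0.5 * 4.50382e+10 * (3.13e-10)^2 = 2.206e-09 J/m


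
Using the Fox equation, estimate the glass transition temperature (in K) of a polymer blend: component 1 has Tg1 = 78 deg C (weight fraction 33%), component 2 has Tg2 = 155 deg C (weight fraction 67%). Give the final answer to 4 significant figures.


1/Tg = w1/Tg1 + w2/Tg2 (in Kelvin)
Tg1 = 351.15 K, Tg2 = 428.15 K
1/Tg = 0.33/351.15 + 0.67/428.15
Tg = 399.3 K


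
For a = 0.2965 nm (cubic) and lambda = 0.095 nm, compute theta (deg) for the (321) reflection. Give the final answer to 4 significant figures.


d = a / sqrt(h^2+k^2+l^2)
d = 0.2965 / sqrt(14) = 0.079243 nm
lambda = 2*d*sin(theta)  =>  sin(theta) = lambda / (2*d)
sin(theta) = 0.095 / (2 * 0.079243) = 0.599422
theta = 36.83 deg


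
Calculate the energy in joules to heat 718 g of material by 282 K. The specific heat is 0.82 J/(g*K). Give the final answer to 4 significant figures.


Q = m * cp * dT
Q = 718 * 0.82 * 282
Q = 166000 J


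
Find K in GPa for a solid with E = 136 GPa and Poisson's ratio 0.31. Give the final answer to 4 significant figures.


K = E / (3*(1-2*nu))
K = 136 / (3*(1-2*0.31))
K = 119.3 GPa


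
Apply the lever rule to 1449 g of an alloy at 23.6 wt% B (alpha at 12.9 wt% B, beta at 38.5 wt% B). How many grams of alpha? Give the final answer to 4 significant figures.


f_alpha = (C_beta - C0) / (C_beta - C_alpha)
f_alpha = (38.5 - 23.6) / (38.5 - 12.9) = 0.582031
m_alpha = f_alpha * m_total = 0.582031 * 1449 = 843.4 g


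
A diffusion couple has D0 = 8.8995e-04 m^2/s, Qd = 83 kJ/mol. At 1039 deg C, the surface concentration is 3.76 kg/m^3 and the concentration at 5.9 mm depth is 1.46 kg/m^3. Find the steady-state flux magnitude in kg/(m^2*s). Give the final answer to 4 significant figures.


Step 1: D = D0 * exp(-Qd/(R*T))
T = 1039 + 273.15 = 1312.15 K
D = 8.8995e-04 * exp(-83e3 / (8.314 * 1312.15)) = 4.41719e-07 m^2/s
Step 2: J = D * (C1 - C2) / dx
J = 4.41719e-07 * (3.76 - 1.46) / 5.9e-03
J = 1.722e-04 kg/(m^2*s)


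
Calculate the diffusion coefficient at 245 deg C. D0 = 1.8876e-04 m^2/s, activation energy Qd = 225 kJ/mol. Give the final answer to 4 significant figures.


D = D0 * exp(-Qd / (R*T))
T = 518.15 K
D = 1.8876e-04 * exp(-225e3 / (8.314 * 518.15))
D = 3.916e-27 m^2/s


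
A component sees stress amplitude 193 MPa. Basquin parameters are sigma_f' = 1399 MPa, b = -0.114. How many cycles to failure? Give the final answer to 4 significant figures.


sigma_a = sigma_f' * (2*Nf)^b
2*Nf = (sigma_a / sigma_f')^(1/b)
2*Nf = (193 / 1399)^(1/-0.114)
2*Nf = 3.51677e+07
Nf = 1.758e+07 cycles


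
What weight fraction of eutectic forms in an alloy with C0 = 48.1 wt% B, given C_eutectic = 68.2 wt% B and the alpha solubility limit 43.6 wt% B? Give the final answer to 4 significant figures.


f_primary = (C_e - C0) / (C_e - C_alpha_max)
f_primary = (68.2 - 48.1) / (68.2 - 43.6)
f_primary = 0.817073
f_eutectic = 1 - 0.817073 = 0.1829


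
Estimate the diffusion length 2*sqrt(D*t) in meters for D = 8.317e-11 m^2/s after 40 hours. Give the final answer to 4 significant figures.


t = 40 hr = 144000 s
Diffusion length = 2*sqrt(D*t)
= 2*sqrt(8.317e-11 * 144000)
= 6.921e-03 m


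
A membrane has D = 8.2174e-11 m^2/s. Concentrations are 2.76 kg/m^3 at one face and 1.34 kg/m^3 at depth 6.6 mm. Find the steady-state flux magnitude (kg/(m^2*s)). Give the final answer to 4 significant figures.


J = -D * (dC/dx) = D * (C1 - C2) / dx
J = 8.2174e-11 * (2.76 - 1.34) / 6.6e-03
J = 1.768e-08 kg/(m^2*s)


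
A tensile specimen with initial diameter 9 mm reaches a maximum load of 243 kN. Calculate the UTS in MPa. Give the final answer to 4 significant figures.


A0 = pi*(d/2)^2 = pi*(9/2)^2 = 63.6173 mm^2
UTS = F_max / A0 = 243*1000 / 63.6173
UTS = 3820 MPa


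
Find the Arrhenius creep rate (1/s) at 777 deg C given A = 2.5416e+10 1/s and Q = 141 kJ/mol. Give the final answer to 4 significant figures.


rate = A * exp(-Q / (R*T))
T = 777 + 273.15 = 1050.15 K
rate = 2.5416e+10 * exp(-141e3 / (8.314 * 1050.15))
rate = 2463 1/s


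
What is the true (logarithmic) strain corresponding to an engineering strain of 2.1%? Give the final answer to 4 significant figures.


epsilon_true = ln(1 + epsilon_eng)
epsilon_true = ln(1 + 0.021)
epsilon_true = 0.02078


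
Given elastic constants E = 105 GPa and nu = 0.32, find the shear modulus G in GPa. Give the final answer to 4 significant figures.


G = E / (2*(1+nu))
G = 105 / (2*(1+0.32))
G = 39.77 GPa


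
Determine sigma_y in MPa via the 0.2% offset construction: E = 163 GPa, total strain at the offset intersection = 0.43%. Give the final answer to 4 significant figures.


Offset strain = 0.002
Elastic strain at yield = total_strain - offset = 4.3e-03 - 0.002 = 2.3e-03
sigma_y = E * elastic_strain = 163000 * 2.3e-03
sigma_y = 374.9 MPa


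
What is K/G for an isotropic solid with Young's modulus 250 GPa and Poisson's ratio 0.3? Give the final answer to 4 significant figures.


G = E / (2*(1+nu))
G = 250 / (2*(1+0.3)) = 96.1538 GPa
K = E / (3*(1-2*nu))
K = 250 / (3*(1-2*0.3)) = 208.333 GPa
K/G = 208.333 / 96.1538 = 2.167


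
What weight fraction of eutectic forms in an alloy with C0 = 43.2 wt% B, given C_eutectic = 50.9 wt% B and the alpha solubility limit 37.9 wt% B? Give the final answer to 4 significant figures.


f_primary = (C_e - C0) / (C_e - C_alpha_max)
f_primary = (50.9 - 43.2) / (50.9 - 37.9)
f_primary = 0.592308
f_eutectic = 1 - 0.592308 = 0.4077


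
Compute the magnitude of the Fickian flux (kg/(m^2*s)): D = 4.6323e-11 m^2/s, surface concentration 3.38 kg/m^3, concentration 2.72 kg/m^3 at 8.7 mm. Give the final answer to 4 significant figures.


J = -D * (dC/dx) = D * (C1 - C2) / dx
J = 4.6323e-11 * (3.38 - 2.72) / 8.7e-03
J = 3.514e-09 kg/(m^2*s)


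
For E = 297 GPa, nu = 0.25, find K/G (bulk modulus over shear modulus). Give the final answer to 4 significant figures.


G = E / (2*(1+nu))
G = 297 / (2*(1+0.25)) = 118.8 GPa
K = E / (3*(1-2*nu))
K = 297 / (3*(1-2*0.25)) = 198 GPa
K/G = 198 / 118.8 = 1.667


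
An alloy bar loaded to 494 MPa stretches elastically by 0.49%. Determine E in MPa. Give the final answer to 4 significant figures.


E = sigma / epsilon
epsilon = 0.49% = 4.9e-03
E = 494 / 4.9e-03
E = 100800 MPa


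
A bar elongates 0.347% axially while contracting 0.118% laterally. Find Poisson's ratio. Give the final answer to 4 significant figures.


nu = -epsilon_lat / epsilon_axial
Lateral strain is contraction (negative), so using magnitudes:
nu = 0.118 / 0.347
nu = 0.3401


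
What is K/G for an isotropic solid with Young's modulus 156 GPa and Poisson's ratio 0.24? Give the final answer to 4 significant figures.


G = E / (2*(1+nu))
G = 156 / (2*(1+0.24)) = 62.9032 GPa
K = E / (3*(1-2*nu))
K = 156 / (3*(1-2*0.24)) = 100 GPa
K/G = 100 / 62.9032 = 1.59


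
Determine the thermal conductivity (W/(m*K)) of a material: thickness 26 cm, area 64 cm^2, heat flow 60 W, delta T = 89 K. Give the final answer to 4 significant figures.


k = Q*L / (A*dT)
L = 0.26 m, A = 6.4e-03 m^2
k = 60 * 0.26 / (6.4e-03 * 89)
k = 27.39 W/(m*K)


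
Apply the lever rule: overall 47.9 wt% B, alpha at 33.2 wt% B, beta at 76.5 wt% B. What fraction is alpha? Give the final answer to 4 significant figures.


f_alpha = (C_beta - C0) / (C_beta - C_alpha)
f_alpha = (76.5 - 47.9) / (76.5 - 33.2)
f_alpha = 0.6605


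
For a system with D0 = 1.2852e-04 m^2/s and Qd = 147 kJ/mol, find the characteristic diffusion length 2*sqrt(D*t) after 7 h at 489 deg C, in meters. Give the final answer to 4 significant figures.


Step 1: D = D0 * exp(-Qd/(R*T))
T = 762.15 K
D = 1.2852e-04 * exp(-147e3 / (8.314 * 762.15)) = 1.08101e-14 m^2/s
Step 2: L = 2*sqrt(D*t)
t = 7 h = 25200 s
L = 2*sqrt(1.08101e-14 * 25200) = 3.301e-05 m


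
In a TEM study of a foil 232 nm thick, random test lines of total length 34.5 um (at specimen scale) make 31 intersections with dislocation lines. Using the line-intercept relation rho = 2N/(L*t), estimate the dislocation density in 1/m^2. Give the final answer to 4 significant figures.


rho = 2N / (L * t)
L = 34.5 um = 3.45e-05 m, t = 232 nm = 2.32e-07 m
rho = 2 * 31 / (3.45e-05 * 2.32e-07)
rho = 7.746e+12 1/m^2


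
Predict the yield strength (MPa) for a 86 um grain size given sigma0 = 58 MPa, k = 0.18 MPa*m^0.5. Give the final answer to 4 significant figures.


sigma_y = sigma0 + k / sqrt(d)
d = 86 um = 8.6e-05 m
sigma_y = 58 + 0.18 / sqrt(8.6e-05)
sigma_y = 77.41 MPa


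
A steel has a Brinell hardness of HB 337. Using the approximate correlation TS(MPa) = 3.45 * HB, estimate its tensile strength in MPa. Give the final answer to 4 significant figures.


TS (MPa) = 3.45 * HB
TS = 3.45 * 337
TS = 1163 MPa


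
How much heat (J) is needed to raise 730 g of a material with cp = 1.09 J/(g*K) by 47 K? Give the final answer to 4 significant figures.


Q = m * cp * dT
Q = 730 * 1.09 * 47
Q = 37400 J


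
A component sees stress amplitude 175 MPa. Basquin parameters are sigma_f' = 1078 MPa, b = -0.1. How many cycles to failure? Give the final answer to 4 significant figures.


sigma_a = sigma_f' * (2*Nf)^b
2*Nf = (sigma_a / sigma_f')^(1/b)
2*Nf = (175 / 1078)^(1/-0.1)
2*Nf = 7.86696e+07
Nf = 3.933e+07 cycles


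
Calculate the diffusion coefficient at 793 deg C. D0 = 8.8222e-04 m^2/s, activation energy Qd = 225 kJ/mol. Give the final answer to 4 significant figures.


D = D0 * exp(-Qd / (R*T))
T = 1066.15 K
D = 8.8222e-04 * exp(-225e3 / (8.314 * 1066.15))
D = 8.348e-15 m^2/s


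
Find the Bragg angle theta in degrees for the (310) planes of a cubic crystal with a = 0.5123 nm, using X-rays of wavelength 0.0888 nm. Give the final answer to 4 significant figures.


d = a / sqrt(h^2+k^2+l^2)
d = 0.5123 / sqrt(10) = 0.162003 nm
lambda = 2*d*sin(theta)  =>  sin(theta) = lambda / (2*d)
sin(theta) = 0.0888 / (2 * 0.162003) = 0.274068
theta = 15.91 deg


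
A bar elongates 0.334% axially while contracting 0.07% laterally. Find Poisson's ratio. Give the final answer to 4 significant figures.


nu = -epsilon_lat / epsilon_axial
Lateral strain is contraction (negative), so using magnitudes:
nu = 0.07 / 0.334
nu = 0.2096


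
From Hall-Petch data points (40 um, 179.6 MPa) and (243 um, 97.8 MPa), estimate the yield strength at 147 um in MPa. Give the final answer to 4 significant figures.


sigma_y = sigma0 + k / sqrt(d)
1/sqrt(d1) = 1/sqrt(4e-05) = 158.114;  1/sqrt(d2) = 64.15
k = (sigma1 - sigma2) / (1/sqrt(d1) - 1/sqrt(d2)) = (179.6 - 97.8) / (158.114 - 64.15) = 0.870548 MPa*m^0.5
sigma0 = sigma1 - k/sqrt(d1) = 179.6 - 0.870548*158.114 = 41.9544 MPa
sigma_y(d3) = 41.9544 + 0.870548 / sqrt(1.47e-04) = 113.8 MPa


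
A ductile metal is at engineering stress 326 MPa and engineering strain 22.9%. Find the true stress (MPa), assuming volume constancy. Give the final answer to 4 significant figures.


sigma_true = sigma_eng * (1 + epsilon_eng)
sigma_true = 326 * (1 + 0.229)
sigma_true = 400.7 MPa


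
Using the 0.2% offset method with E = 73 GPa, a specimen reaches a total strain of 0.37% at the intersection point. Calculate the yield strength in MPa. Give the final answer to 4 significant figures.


Offset strain = 0.002
Elastic strain at yield = total_strain - offset = 3.7e-03 - 0.002 = 1.7e-03
sigma_y = E * elastic_strain = 73000 * 1.7e-03
sigma_y = 124.1 MPa


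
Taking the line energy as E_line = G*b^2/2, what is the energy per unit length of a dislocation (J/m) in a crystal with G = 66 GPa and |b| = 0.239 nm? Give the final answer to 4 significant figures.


E = G*b^2/2
b = 0.239 nm = 2.39e-10 m
G = 66 GPa = 6.6e+10 Pa
E = 0.5 * 6.6e+10 * (2.39e-10)^2
E = 1.885e-09 J/m


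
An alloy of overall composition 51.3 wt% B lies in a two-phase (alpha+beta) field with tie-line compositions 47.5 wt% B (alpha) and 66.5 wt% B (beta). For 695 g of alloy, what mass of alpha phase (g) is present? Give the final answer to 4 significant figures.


f_alpha = (C_beta - C0) / (C_beta - C_alpha)
f_alpha = (66.5 - 51.3) / (66.5 - 47.5) = 0.8
m_alpha = f_alpha * m_total = 0.8 * 695 = 556 g


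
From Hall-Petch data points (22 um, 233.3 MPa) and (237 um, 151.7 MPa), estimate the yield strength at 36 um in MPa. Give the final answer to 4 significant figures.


sigma_y = sigma0 + k / sqrt(d)
1/sqrt(d1) = 1/sqrt(2.2e-05) = 213.201;  1/sqrt(d2) = 64.957
k = (sigma1 - sigma2) / (1/sqrt(d1) - 1/sqrt(d2)) = (233.3 - 151.7) / (213.201 - 64.957) = 0.550445 MPa*m^0.5
sigma0 = sigma1 - k/sqrt(d1) = 233.3 - 0.550445*213.201 = 115.945 MPa
sigma_y(d3) = 115.945 + 0.550445 / sqrt(3.6e-05) = 207.7 MPa


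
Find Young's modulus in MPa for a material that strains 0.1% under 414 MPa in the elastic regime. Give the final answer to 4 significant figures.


E = sigma / epsilon
epsilon = 0.1% = 1e-03
E = 414 / 1e-03
E = 414000 MPa


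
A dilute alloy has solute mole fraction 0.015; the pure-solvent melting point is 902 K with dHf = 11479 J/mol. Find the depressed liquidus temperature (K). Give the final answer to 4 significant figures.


dT = R*Tm^2*x / dHf
dT = 8.314 * 902^2 * 0.015 / 11479
dT = 8.83915 K
T_new = 902 - 8.83915 = 893.2 K


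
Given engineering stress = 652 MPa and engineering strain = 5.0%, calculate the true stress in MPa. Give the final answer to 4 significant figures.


sigma_true = sigma_eng * (1 + epsilon_eng)
sigma_true = 652 * (1 + 0.05)
sigma_true = 684.6 MPa


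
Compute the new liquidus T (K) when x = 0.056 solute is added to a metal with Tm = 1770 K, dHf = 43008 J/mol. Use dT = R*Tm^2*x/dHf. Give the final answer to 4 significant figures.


dT = R*Tm^2*x / dHf
dT = 8.314 * 1770^2 * 0.056 / 43008
dT = 33.9153 K
T_new = 1770 - 33.9153 = 1736 K


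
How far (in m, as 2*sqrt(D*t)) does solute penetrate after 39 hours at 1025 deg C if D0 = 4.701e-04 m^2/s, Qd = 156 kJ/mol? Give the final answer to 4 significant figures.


Step 1: D = D0 * exp(-Qd/(R*T))
T = 1298.15 K
D = 4.701e-04 * exp(-156e3 / (8.314 * 1298.15)) = 2.48241e-10 m^2/s
Step 2: L = 2*sqrt(D*t)
t = 39 h = 140400 s
L = 2*sqrt(2.48241e-10 * 140400) = 0.01181 m


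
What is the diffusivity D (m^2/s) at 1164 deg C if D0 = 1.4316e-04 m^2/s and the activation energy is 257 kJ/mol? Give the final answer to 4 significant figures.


D = D0 * exp(-Qd / (R*T))
T = 1437.15 K
D = 1.4316e-04 * exp(-257e3 / (8.314 * 1437.15))
D = 6.525e-14 m^2/s


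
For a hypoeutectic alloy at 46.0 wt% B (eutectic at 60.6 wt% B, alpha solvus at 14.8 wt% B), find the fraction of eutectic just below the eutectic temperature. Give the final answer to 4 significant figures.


f_primary = (C_e - C0) / (C_e - C_alpha_max)
f_primary = (60.6 - 46.0) / (60.6 - 14.8)
f_primary = 0.318777
f_eutectic = 1 - 0.318777 = 0.6812


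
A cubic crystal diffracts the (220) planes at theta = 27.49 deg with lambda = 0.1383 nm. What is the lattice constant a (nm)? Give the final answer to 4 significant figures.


d = lambda / (2*sin(theta))
d = 0.1383 / (2*sin(27.49 deg))
d = 0.149807 nm
a = d * sqrt(h^2+k^2+l^2) = 0.149807 * sqrt(8)
a = 0.4237 nm


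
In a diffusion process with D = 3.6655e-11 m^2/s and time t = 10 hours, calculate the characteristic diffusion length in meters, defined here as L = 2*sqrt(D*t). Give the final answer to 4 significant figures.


t = 10 hr = 36000 s
Diffusion length = 2*sqrt(D*t)
= 2*sqrt(3.6655e-11 * 36000)
= 2.297e-03 m


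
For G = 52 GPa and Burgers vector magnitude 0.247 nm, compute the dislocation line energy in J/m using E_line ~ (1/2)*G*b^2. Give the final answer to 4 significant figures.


E = G*b^2/2
b = 0.247 nm = 2.47e-10 m
G = 52 GPa = 5.2e+10 Pa
E = 0.5 * 5.2e+10 * (2.47e-10)^2
E = 1.586e-09 J/m


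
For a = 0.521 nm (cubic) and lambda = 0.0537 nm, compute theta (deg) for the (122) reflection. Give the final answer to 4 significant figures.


d = a / sqrt(h^2+k^2+l^2)
d = 0.521 / sqrt(9) = 0.173667 nm
lambda = 2*d*sin(theta)  =>  sin(theta) = lambda / (2*d)
sin(theta) = 0.0537 / (2 * 0.173667) = 0.154607
theta = 8.894 deg


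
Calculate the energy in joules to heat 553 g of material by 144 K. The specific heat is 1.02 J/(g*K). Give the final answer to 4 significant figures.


Q = m * cp * dT
Q = 553 * 1.02 * 144
Q = 81220 J


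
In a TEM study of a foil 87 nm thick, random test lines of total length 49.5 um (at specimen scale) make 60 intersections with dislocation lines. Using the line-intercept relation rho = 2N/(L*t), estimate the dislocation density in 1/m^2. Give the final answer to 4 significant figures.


rho = 2N / (L * t)
L = 49.5 um = 4.95e-05 m, t = 87 nm = 8.7e-08 m
rho = 2 * 60 / (4.95e-05 * 8.7e-08)
rho = 2.786e+13 1/m^2


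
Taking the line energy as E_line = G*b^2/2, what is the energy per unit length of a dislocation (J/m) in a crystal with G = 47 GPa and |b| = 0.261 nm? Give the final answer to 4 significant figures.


E = G*b^2/2
b = 0.261 nm = 2.61e-10 m
G = 47 GPa = 4.7e+10 Pa
E = 0.5 * 4.7e+10 * (2.61e-10)^2
E = 1.601e-09 J/m


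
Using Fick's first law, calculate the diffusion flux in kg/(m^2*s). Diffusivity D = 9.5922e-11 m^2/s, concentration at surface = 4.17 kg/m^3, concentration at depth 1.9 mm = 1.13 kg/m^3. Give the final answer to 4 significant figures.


J = -D * (dC/dx) = D * (C1 - C2) / dx
J = 9.5922e-11 * (4.17 - 1.13) / 1.9e-03
J = 1.535e-07 kg/(m^2*s)


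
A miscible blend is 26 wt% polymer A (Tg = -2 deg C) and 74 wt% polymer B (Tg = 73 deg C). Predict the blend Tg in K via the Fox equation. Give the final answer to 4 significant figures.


1/Tg = w1/Tg1 + w2/Tg2 (in Kelvin)
Tg1 = 271.15 K, Tg2 = 346.15 K
1/Tg = 0.26/271.15 + 0.74/346.15
Tg = 322.9 K


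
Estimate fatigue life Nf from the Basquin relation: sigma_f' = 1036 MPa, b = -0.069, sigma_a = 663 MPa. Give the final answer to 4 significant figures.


sigma_a = sigma_f' * (2*Nf)^b
2*Nf = (sigma_a / sigma_f')^(1/b)
2*Nf = (663 / 1036)^(1/-0.069)
2*Nf = 644.712
Nf = 322.4 cycles


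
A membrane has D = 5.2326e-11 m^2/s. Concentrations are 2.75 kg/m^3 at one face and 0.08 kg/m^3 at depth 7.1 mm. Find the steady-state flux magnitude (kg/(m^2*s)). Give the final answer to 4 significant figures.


J = -D * (dC/dx) = D * (C1 - C2) / dx
J = 5.2326e-11 * (2.75 - 0.08) / 7.1e-03
J = 1.968e-08 kg/(m^2*s)


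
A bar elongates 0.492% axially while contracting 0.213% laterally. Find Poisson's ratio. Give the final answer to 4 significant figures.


nu = -epsilon_lat / epsilon_axial
Lateral strain is contraction (negative), so using magnitudes:
nu = 0.213 / 0.492
nu = 0.4329


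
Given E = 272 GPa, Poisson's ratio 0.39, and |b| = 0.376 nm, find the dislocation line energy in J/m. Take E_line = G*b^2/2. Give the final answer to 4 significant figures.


Step 1: G = E / (2*(1+nu))
G = 272 / (2*(1+0.39)) = 97.8417 GPa = 9.78417e+10 Pa
Step 2: E_line = G*b^2/2
b = 0.376 nm = 3.76e-10 m
E_line = 0.5 * 9.78417e+10 * (3.76e-10)^2 = 6.916e-09 J/m


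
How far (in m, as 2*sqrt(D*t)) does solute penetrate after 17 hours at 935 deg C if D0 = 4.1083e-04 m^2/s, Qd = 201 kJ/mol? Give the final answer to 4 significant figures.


Step 1: D = D0 * exp(-Qd/(R*T))
T = 1208.15 K
D = 4.1083e-04 * exp(-201e3 / (8.314 * 1208.15)) = 8.3766e-13 m^2/s
Step 2: L = 2*sqrt(D*t)
t = 17 h = 61200 s
L = 2*sqrt(8.3766e-13 * 61200) = 4.528e-04 m


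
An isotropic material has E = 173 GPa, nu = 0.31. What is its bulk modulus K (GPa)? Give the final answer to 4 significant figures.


K = E / (3*(1-2*nu))
K = 173 / (3*(1-2*0.31))
K = 151.8 GPa


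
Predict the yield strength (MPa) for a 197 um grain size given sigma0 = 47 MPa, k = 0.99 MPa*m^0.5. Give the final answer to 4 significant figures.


sigma_y = sigma0 + k / sqrt(d)
d = 197 um = 1.97e-04 m
sigma_y = 47 + 0.99 / sqrt(1.97e-04)
sigma_y = 117.5 MPa


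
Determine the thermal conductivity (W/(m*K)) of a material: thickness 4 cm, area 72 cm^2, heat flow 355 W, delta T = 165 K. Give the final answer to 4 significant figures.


k = Q*L / (A*dT)
L = 0.04 m, A = 7.2e-03 m^2
k = 355 * 0.04 / (7.2e-03 * 165)
k = 11.95 W/(m*K)


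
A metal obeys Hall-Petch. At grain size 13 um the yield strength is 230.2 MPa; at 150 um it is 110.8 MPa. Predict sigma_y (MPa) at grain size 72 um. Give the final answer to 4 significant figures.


sigma_y = sigma0 + k / sqrt(d)
1/sqrt(d1) = 1/sqrt(1.3e-05) = 277.35;  1/sqrt(d2) = 81.6497
k = (sigma1 - sigma2) / (1/sqrt(d1) - 1/sqrt(d2)) = (230.2 - 110.8) / (277.35 - 81.6497) = 0.610116 MPa*m^0.5
sigma0 = sigma1 - k/sqrt(d1) = 230.2 - 0.610116*277.35 = 60.9842 MPa
sigma_y(d3) = 60.9842 + 0.610116 / sqrt(7.2e-05) = 132.9 MPa


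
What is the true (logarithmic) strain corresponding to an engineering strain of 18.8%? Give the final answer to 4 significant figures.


epsilon_true = ln(1 + epsilon_eng)
epsilon_true = ln(1 + 0.188)
epsilon_true = 0.1723


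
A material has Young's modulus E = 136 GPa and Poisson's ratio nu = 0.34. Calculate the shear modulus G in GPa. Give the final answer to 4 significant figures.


G = E / (2*(1+nu))
G = 136 / (2*(1+0.34))
G = 50.75 GPa


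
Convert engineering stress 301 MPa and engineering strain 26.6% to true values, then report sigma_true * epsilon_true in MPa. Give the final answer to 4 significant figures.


sigma_true = sigma_eng * (1 + epsilon_eng)
sigma_true = 301 * (1 + 0.266) = 381.066 MPa
epsilon_true = ln(1 + epsilon_eng)
epsilon_true = ln(1 + 0.266) = 0.235862
sigma_true * epsilon_true = 381.066 * 0.235862 = 89.88 MPa


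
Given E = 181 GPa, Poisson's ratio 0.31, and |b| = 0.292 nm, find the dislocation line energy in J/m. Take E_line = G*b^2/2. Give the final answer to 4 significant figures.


Step 1: G = E / (2*(1+nu))
G = 181 / (2*(1+0.31)) = 69.084 GPa = 6.9084e+10 Pa
Step 2: E_line = G*b^2/2
b = 0.292 nm = 2.92e-10 m
E_line = 0.5 * 6.9084e+10 * (2.92e-10)^2 = 2.945e-09 J/m


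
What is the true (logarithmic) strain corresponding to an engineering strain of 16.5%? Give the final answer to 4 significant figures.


epsilon_true = ln(1 + epsilon_eng)
epsilon_true = ln(1 + 0.165)
epsilon_true = 0.1527


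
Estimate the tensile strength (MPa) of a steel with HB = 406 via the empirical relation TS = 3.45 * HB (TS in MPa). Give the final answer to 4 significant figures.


TS (MPa) = 3.45 * HB
TS = 3.45 * 406
TS = 1401 MPa


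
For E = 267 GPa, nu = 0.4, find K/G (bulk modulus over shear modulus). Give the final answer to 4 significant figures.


G = E / (2*(1+nu))
G = 267 / (2*(1+0.4)) = 95.3571 GPa
K = E / (3*(1-2*nu))
K = 267 / (3*(1-2*0.4)) = 445 GPa
K/G = 445 / 95.3571 = 4.667


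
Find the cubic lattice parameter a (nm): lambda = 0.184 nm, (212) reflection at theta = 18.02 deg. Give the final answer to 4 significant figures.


d = lambda / (2*sin(theta))
d = 0.184 / (2*sin(18.02 deg))
d = 0.297399 nm
a = d * sqrt(h^2+k^2+l^2) = 0.297399 * sqrt(9)
a = 0.8922 nm


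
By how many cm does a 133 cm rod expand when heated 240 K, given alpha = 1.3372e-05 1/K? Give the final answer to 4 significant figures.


dL = L0 * alpha * dT
dL = 133 * 1.3372e-05 * 240
dL = 0.4268 cm


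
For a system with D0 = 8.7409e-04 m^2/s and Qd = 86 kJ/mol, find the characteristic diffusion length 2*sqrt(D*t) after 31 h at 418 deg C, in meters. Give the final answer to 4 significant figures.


Step 1: D = D0 * exp(-Qd/(R*T))
T = 691.15 K
D = 8.7409e-04 * exp(-86e3 / (8.314 * 691.15)) = 2.76535e-10 m^2/s
Step 2: L = 2*sqrt(D*t)
t = 31 h = 111600 s
L = 2*sqrt(2.76535e-10 * 111600) = 0.01111 m


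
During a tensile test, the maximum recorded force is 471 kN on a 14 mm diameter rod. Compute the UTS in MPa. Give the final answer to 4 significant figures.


A0 = pi*(d/2)^2 = pi*(14/2)^2 = 153.938 mm^2
UTS = F_max / A0 = 471*1000 / 153.938
UTS = 3060 MPa


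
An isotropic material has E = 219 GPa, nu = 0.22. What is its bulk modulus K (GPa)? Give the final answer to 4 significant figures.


K = E / (3*(1-2*nu))
K = 219 / (3*(1-2*0.22))
K = 130.4 GPa


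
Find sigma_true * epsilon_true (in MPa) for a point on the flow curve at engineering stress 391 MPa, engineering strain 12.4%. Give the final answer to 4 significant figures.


sigma_true = sigma_eng * (1 + epsilon_eng)
sigma_true = 391 * (1 + 0.124) = 439.484 MPa
epsilon_true = ln(1 + epsilon_eng)
epsilon_true = ln(1 + 0.124) = 0.116894
sigma_true * epsilon_true = 439.484 * 0.116894 = 51.37 MPa


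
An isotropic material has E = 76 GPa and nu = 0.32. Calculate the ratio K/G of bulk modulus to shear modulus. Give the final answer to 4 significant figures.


G = E / (2*(1+nu))
G = 76 / (2*(1+0.32)) = 28.7879 GPa
K = E / (3*(1-2*nu))
K = 76 / (3*(1-2*0.32)) = 70.3704 GPa
K/G = 70.3704 / 28.7879 = 2.444


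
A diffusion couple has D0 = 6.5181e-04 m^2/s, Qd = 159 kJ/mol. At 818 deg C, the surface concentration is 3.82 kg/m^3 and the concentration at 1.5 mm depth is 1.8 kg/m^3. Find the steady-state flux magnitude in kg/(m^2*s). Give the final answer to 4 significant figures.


Step 1: D = D0 * exp(-Qd/(R*T))
T = 818 + 273.15 = 1091.15 K
D = 6.5181e-04 * exp(-159e3 / (8.314 * 1091.15)) = 1.59341e-11 m^2/s
Step 2: J = D * (C1 - C2) / dx
J = 1.59341e-11 * (3.82 - 1.8) / 1.5e-03
J = 2.146e-08 kg/(m^2*s)


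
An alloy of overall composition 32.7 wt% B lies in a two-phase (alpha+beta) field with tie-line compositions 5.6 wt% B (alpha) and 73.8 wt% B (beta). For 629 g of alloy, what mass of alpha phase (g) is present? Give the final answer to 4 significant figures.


f_alpha = (C_beta - C0) / (C_beta - C_alpha)
f_alpha = (73.8 - 32.7) / (73.8 - 5.6) = 0.602639
m_alpha = f_alpha * m_total = 0.602639 * 629 = 379.1 g


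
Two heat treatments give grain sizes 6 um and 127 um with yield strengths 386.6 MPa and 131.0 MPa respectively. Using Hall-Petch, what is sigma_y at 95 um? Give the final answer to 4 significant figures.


sigma_y = sigma0 + k / sqrt(d)
1/sqrt(d1) = 1/sqrt(6e-06) = 408.248;  1/sqrt(d2) = 88.7357
k = (sigma1 - sigma2) / (1/sqrt(d1) - 1/sqrt(d2)) = (386.6 - 131.0) / (408.248 - 88.7357) = 0.799968 MPa*m^0.5
sigma0 = sigma1 - k/sqrt(d1) = 386.6 - 0.799968*408.248 = 60.0143 MPa
sigma_y(d3) = 60.0143 + 0.799968 / sqrt(9.5e-05) = 142.1 MPa


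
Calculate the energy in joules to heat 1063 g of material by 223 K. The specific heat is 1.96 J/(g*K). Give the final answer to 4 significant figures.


Q = m * cp * dT
Q = 1063 * 1.96 * 223
Q = 464600 J


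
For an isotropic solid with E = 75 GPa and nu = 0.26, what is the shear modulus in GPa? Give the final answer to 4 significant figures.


G = E / (2*(1+nu))
G = 75 / (2*(1+0.26))
G = 29.76 GPa


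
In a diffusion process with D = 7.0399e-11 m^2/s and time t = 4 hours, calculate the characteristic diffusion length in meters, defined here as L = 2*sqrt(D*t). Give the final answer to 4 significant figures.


t = 4 hr = 14400 s
Diffusion length = 2*sqrt(D*t)
= 2*sqrt(7.0399e-11 * 14400)
= 2.014e-03 m


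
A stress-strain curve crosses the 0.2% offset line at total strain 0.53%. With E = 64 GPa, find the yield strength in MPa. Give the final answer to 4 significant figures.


Offset strain = 0.002
Elastic strain at yield = total_strain - offset = 5.3e-03 - 0.002 = 3.3e-03
sigma_y = E * elastic_strain = 64000 * 3.3e-03
sigma_y = 211.2 MPa


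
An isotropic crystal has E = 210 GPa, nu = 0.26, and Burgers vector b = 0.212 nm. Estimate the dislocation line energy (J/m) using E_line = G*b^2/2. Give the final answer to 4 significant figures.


Step 1: G = E / (2*(1+nu))
G = 210 / (2*(1+0.26)) = 83.3333 GPa = 8.33333e+10 Pa
Step 2: E_line = G*b^2/2
b = 0.212 nm = 2.12e-10 m
E_line = 0.5 * 8.33333e+10 * (2.12e-10)^2 = 1.873e-09 J/m


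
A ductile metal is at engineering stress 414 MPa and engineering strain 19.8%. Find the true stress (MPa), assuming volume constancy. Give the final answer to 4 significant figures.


sigma_true = sigma_eng * (1 + epsilon_eng)
sigma_true = 414 * (1 + 0.198)
sigma_true = 496 MPa


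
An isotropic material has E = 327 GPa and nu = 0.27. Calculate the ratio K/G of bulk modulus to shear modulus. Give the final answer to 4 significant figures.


G = E / (2*(1+nu))
G = 327 / (2*(1+0.27)) = 128.74 GPa
K = E / (3*(1-2*nu))
K = 327 / (3*(1-2*0.27)) = 236.957 GPa
K/G = 236.957 / 128.74 = 1.841


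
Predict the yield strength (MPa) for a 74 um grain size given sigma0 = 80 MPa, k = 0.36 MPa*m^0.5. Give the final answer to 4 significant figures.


sigma_y = sigma0 + k / sqrt(d)
d = 74 um = 7.4e-05 m
sigma_y = 80 + 0.36 / sqrt(7.4e-05)
sigma_y = 121.8 MPa


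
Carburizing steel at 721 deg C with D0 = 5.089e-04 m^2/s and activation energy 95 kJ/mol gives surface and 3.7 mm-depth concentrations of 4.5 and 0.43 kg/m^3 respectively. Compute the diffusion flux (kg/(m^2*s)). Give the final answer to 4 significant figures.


Step 1: D = D0 * exp(-Qd/(R*T))
T = 721 + 273.15 = 994.15 K
D = 5.089e-04 * exp(-95e3 / (8.314 * 994.15)) = 5.18754e-09 m^2/s
Step 2: J = D * (C1 - C2) / dx
J = 5.18754e-09 * (4.5 - 0.43) / 3.7e-03
J = 5.706e-06 kg/(m^2*s)


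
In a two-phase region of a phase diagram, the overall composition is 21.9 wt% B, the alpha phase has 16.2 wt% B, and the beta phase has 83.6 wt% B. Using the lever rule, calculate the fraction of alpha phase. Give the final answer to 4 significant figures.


f_alpha = (C_beta - C0) / (C_beta - C_alpha)
f_alpha = (83.6 - 21.9) / (83.6 - 16.2)
f_alpha = 0.9154


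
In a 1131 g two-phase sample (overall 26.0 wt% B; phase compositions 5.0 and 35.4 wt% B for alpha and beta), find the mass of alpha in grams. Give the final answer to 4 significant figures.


f_alpha = (C_beta - C0) / (C_beta - C_alpha)
f_alpha = (35.4 - 26.0) / (35.4 - 5.0) = 0.309211
m_alpha = f_alpha * m_total = 0.309211 * 1131 = 349.7 g


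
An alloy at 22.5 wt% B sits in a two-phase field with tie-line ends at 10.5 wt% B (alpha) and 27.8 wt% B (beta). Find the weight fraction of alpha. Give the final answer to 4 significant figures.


f_alpha = (C_beta - C0) / (C_beta - C_alpha)
f_alpha = (27.8 - 22.5) / (27.8 - 10.5)
f_alpha = 0.3064


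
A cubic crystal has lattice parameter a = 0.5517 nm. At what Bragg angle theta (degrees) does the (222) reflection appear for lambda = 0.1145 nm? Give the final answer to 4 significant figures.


d = a / sqrt(h^2+k^2+l^2)
d = 0.5517 / sqrt(12) = 0.159262 nm
lambda = 2*d*sin(theta)  =>  sin(theta) = lambda / (2*d)
sin(theta) = 0.1145 / (2 * 0.159262) = 0.35947
theta = 21.07 deg


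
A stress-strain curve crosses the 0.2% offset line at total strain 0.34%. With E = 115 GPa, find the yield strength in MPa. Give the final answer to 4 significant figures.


Offset strain = 0.002
Elastic strain at yield = total_strain - offset = 3.4e-03 - 0.002 = 1.4e-03
sigma_y = E * elastic_strain = 115000 * 1.4e-03
sigma_y = 161 MPa


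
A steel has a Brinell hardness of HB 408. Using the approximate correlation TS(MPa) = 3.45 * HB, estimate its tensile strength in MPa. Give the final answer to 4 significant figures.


TS (MPa) = 3.45 * HB
TS = 3.45 * 408
TS = 1408 MPa


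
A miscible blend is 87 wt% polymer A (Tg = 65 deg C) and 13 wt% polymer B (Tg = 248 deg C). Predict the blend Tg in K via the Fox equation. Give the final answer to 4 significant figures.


1/Tg = w1/Tg1 + w2/Tg2 (in Kelvin)
Tg1 = 338.15 K, Tg2 = 521.15 K
1/Tg = 0.87/338.15 + 0.13/521.15
Tg = 354.3 K


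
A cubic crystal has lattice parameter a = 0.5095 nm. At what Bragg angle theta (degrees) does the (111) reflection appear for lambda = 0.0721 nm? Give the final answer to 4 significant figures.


d = a / sqrt(h^2+k^2+l^2)
d = 0.5095 / sqrt(3) = 0.29416 nm
lambda = 2*d*sin(theta)  =>  sin(theta) = lambda / (2*d)
sin(theta) = 0.0721 / (2 * 0.29416) = 0.122552
theta = 7.039 deg


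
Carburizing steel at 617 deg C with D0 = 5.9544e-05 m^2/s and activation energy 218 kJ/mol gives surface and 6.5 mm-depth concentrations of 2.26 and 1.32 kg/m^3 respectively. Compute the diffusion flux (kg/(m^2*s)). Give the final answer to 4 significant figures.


Step 1: D = D0 * exp(-Qd/(R*T))
T = 617 + 273.15 = 890.15 K
D = 5.9544e-05 * exp(-218e3 / (8.314 * 890.15)) = 9.59356e-18 m^2/s
Step 2: J = D * (C1 - C2) / dx
J = 9.59356e-18 * (2.26 - 1.32) / 6.5e-03
J = 1.387e-15 kg/(m^2*s)


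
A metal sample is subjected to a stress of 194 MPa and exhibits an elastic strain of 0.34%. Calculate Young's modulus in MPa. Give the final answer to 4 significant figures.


E = sigma / epsilon
epsilon = 0.34% = 3.4e-03
E = 194 / 3.4e-03
E = 57060 MPa


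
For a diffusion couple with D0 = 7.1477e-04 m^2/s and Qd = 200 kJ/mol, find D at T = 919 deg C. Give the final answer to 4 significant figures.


D = D0 * exp(-Qd / (R*T))
T = 1192.15 K
D = 7.1477e-04 * exp(-200e3 / (8.314 * 1192.15))
D = 1.232e-12 m^2/s


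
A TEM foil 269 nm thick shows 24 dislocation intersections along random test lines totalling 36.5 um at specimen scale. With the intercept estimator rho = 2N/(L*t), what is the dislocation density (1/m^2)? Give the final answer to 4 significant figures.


rho = 2N / (L * t)
L = 36.5 um = 3.65e-05 m, t = 269 nm = 2.69e-07 m
rho = 2 * 24 / (3.65e-05 * 2.69e-07)
rho = 4.889e+12 1/m^2


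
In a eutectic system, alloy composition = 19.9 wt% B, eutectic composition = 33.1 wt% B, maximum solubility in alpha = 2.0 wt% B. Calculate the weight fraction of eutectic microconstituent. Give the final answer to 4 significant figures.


f_primary = (C_e - C0) / (C_e - C_alpha_max)
f_primary = (33.1 - 19.9) / (33.1 - 2.0)
f_primary = 0.424437
f_eutectic = 1 - 0.424437 = 0.5756


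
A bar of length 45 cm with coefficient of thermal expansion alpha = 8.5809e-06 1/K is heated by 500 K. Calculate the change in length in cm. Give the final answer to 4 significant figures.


dL = L0 * alpha * dT
dL = 45 * 8.5809e-06 * 500
dL = 0.1931 cm


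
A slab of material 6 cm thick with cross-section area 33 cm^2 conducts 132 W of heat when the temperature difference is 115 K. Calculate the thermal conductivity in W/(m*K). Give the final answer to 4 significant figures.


k = Q*L / (A*dT)
L = 0.06 m, A = 3.3e-03 m^2
k = 132 * 0.06 / (3.3e-03 * 115)
k = 20.87 W/(m*K)


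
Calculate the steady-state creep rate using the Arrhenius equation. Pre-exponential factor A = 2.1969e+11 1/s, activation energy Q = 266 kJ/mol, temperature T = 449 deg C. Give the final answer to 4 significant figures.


rate = A * exp(-Q / (R*T))
T = 449 + 273.15 = 722.15 K
rate = 2.1969e+11 * exp(-266e3 / (8.314 * 722.15))
rate = 1.261e-08 1/s


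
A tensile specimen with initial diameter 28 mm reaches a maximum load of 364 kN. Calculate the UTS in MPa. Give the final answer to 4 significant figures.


A0 = pi*(d/2)^2 = pi*(28/2)^2 = 615.752 mm^2
UTS = F_max / A0 = 364*1000 / 615.752
UTS = 591.1 MPa


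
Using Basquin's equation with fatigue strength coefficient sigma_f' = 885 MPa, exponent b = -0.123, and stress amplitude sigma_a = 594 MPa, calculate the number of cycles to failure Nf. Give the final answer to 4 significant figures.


sigma_a = sigma_f' * (2*Nf)^b
2*Nf = (sigma_a / sigma_f')^(1/b)
2*Nf = (594 / 885)^(1/-0.123)
2*Nf = 25.5728
Nf = 12.79 cycles


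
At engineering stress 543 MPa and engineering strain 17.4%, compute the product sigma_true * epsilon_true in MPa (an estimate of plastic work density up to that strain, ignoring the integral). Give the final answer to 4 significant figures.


sigma_true = sigma_eng * (1 + epsilon_eng)
sigma_true = 543 * (1 + 0.174) = 637.482 MPa
epsilon_true = ln(1 + epsilon_eng)
epsilon_true = ln(1 + 0.174) = 0.160417
sigma_true * epsilon_true = 637.482 * 0.160417 = 102.3 MPa
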